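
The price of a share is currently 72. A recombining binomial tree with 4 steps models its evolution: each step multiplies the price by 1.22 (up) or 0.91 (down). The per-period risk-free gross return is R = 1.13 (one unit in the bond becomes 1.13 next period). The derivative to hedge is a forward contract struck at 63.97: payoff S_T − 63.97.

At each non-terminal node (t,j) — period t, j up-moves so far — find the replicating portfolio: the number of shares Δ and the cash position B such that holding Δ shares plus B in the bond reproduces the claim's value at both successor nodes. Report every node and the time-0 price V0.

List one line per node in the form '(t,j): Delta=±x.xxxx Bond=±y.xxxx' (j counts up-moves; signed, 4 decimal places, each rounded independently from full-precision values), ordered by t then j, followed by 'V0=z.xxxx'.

(0,0): Delta=1.0000 Bond=-39.2340
(1,0): Delta=1.0000 Bond=-44.3344
(1,1): Delta=1.0000 Bond=-44.3344
(2,0): Delta=1.0000 Bond=-50.0979
(2,1): Delta=1.0000 Bond=-50.0979
(2,2): Delta=1.0000 Bond=-50.0979
(3,0): Delta=1.0000 Bond=-56.6106
(3,1): Delta=1.0000 Bond=-56.6106
(3,2): Delta=1.0000 Bond=-56.6106
(3,3): Delta=1.0000 Bond=-56.6106
V0=32.7660

Under the risk-neutral measure, an up-move has probability p* = (R−d)/(u−d) = 0.7097 and values discount at R = 1.13.
Payoff layer (t=4): V(4,0)=-14.5960, V(4,1)=2.2237, V(4,2)=24.7732, V(4,3)=55.0044, V(4,4)=95.5341
Node (3,0) S=54.2571: V=(p*·2.2237+(1−p*)·-14.5960)/1.13=-2.3535; Δ=(2.2237−-14.5960)/(66.1937−49.3740)=1.0000; B=V−Δ·S=-56.6106
Node (3,1) S=72.7403: V=(p*·24.7732+(1−p*)·2.2237)/1.13=16.1297; Δ=(24.7732−2.2237)/(88.7432−66.1937)=1.0000; B=V−Δ·S=-56.6106
Node (3,2) S=97.5200: V=(p*·55.0044+(1−p*)·24.7732)/1.13=40.9093; Δ=(55.0044−24.7732)/(118.9744−88.7432)=1.0000; B=V−Δ·S=-56.6106
Node (3,3) S=130.7411: V=(p*·95.5341+(1−p*)·55.0044)/1.13=74.1304; Δ=(95.5341−55.0044)/(159.5041−118.9744)=1.0000; B=V−Δ·S=-56.6106
Node (2,0) S=59.6232: V=(p*·16.1297+(1−p*)·-2.3535)/1.13=9.5253; Δ=(16.1297−-2.3535)/(72.7403−54.2571)=1.0000; B=V−Δ·S=-50.0979
Node (2,1) S=79.9344: V=(p*·40.9093+(1−p*)·16.1297)/1.13=29.8365; Δ=(40.9093−16.1297)/(97.5200−72.7403)=1.0000; B=V−Δ·S=-50.0979
Node (2,2) S=107.1648: V=(p*·74.1304+(1−p*)·40.9093)/1.13=57.0669; Δ=(74.1304−40.9093)/(130.7411−97.5200)=1.0000; B=V−Δ·S=-50.0979
Node (1,0) S=65.5200: V=(p*·29.8365+(1−p*)·9.5253)/1.13=21.1856; Δ=(29.8365−9.5253)/(79.9344−59.6232)=1.0000; B=V−Δ·S=-44.3344
Node (1,1) S=87.8400: V=(p*·57.0669+(1−p*)·29.8365)/1.13=43.5056; Δ=(57.0669−29.8365)/(107.1648−79.9344)=1.0000; B=V−Δ·S=-44.3344
Node (0,0) S=72.0000: V=(p*·43.5056+(1−p*)·21.1856)/1.13=32.7660; Δ=(43.5056−21.1856)/(87.8400−65.5200)=1.0000; B=V−Δ·S=-39.2340
The time-0 hedge costs 32.7660, which is the no-arbitrage price.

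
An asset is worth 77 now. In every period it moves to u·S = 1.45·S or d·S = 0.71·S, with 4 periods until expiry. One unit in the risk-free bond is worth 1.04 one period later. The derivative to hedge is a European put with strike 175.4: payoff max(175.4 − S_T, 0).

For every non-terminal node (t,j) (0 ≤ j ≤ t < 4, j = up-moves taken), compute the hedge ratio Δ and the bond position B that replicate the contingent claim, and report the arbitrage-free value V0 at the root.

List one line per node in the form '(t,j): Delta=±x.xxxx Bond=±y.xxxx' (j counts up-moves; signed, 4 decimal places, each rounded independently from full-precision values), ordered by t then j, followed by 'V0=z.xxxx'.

No-arbitrage ⇒ martingale measure with p* = (R−d)/(u−d) = 0.4459.
Terminal payoffs: V(4,0)=155.8330, V(4,1)=135.4392, V(4,2)=93.7900, V(4,3)=8.7317, V(4,4)=0.0000
  t=3,j=0: stock 27.5591 → up 39.9608 (V=135.4392), down 19.5670 (V=155.8330). Price 141.0947; hedge Δ=-1.0000, bond B=168.6538.
  t=3,j=1: stock 56.2828 → up 81.6100 (V=93.7900), down 39.9608 (V=135.4392). Price 112.3711; hedge Δ=-1.0000, bond B=168.6538.
  t=3,j=2: stock 114.9437 → up 166.6683 (V=8.7317), down 81.6100 (V=93.7900). Price 53.7102; hedge Δ=-1.0000, bond B=168.6538.
  t=3,j=3: stock 234.7441 → up 340.3790 (V=0.0000), down 166.6683 (V=8.7317). Price 4.6517; hedge Δ=-0.0503, bond B=16.4513.
  t=2,j=0: stock 38.8157 → up 56.2828 (V=112.3711), down 27.5591 (V=141.0947). Price 123.3515; hedge Δ=-1.0000, bond B=162.1672.
  t=2,j=1: stock 79.2715 → up 114.9437 (V=53.7102), down 56.2828 (V=112.3711). Price 82.8957; hedge Δ=-1.0000, bond B=162.1672.
  t=2,j=2: stock 161.8925 → up 234.7441 (V=4.6517), down 114.9437 (V=53.7102). Price 30.6084; hedge Δ=-0.4095, bond B=96.9036.
  t=1,j=0: stock 54.6700 → up 79.2715 (V=82.8957), down 38.8157 (V=123.3515). Price 101.2600; hedge Δ=-1.0000, bond B=155.9300.
  t=1,j=1: stock 111.6500 → up 161.8925 (V=30.6084), down 79.2715 (V=82.8957). Price 57.2869; hedge Δ=-0.6329, bond B=127.9453.
  t=0,j=0: stock 77.0000 → up 111.6500 (V=57.2869), down 54.6700 (V=101.2600). Price 78.5100; hedge Δ=-0.7717, bond B=137.9330.
Each (Δ,B) replicates both successor values, so the strategy is self-financing and V0 is arbitrage-free.

(0,0): Delta=-0.7717 Bond=137.9330
(1,0): Delta=-1.0000 Bond=155.9300
(1,1): Delta=-0.6329 Bond=127.9453
(2,0): Delta=-1.0000 Bond=162.1672
(2,1): Delta=-1.0000 Bond=162.1672
(2,2): Delta=-0.4095 Bond=96.9036
(3,0): Delta=-1.0000 Bond=168.6538
(3,1): Delta=-1.0000 Bond=168.6538
(3,2): Delta=-1.0000 Bond=168.6538
(3,3): Delta=-0.0503 Bond=16.4513
V0=78.5100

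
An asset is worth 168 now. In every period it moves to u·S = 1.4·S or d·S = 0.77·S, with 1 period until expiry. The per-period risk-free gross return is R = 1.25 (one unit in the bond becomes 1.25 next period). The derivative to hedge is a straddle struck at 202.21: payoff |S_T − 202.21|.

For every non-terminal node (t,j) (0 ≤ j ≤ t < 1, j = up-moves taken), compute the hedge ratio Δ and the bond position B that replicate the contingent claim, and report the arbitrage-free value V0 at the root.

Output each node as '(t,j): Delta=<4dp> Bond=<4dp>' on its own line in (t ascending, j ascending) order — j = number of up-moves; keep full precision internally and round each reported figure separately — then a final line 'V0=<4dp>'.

No-arbitrage ⇒ martingale measure with p* = (R−d)/(u−d) = 0.7619.
Terminal values V(1,·): V(1,0)=72.8500, V(1,1)=32.9900
(0,0): S=168.0000. Δ = (V_up−V_dn)/(S_up−S_dn) = (32.9900−72.8500)/(235.2000−129.3600) = -0.3766. V = [p*·32.9900 + (1−p*)·72.8500]/1.25 = 33.9844. B = V − Δ·S = 97.2542.
The time-0 hedge costs 33.9844, which is the no-arbitrage price.

(0,0): Delta=-0.3766 Bond=97.2542
V0=33.9844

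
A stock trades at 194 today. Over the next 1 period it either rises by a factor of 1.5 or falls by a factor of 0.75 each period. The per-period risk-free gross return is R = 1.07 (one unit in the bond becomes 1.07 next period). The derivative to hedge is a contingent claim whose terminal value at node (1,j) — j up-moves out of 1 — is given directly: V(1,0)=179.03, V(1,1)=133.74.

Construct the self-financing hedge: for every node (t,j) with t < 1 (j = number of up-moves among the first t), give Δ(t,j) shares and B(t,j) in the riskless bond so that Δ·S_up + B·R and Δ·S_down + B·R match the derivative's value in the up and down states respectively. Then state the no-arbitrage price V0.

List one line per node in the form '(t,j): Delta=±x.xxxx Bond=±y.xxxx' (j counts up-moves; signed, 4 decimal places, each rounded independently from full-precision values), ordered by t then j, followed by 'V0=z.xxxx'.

(0,0): Delta=-0.3113 Bond=209.6449
V0=149.2582

Since d<R<u, set p* = (R−d)/(u−d) = 0.4267; price each node as the discounted p*-expectation of its children.
At expiry t=1: V(1,0)=179.0300, V(1,1)=133.7400
(0,0): S=194.0000. Δ = (V_up−V_dn)/(S_up−S_dn) = (133.7400−179.0300)/(291.0000−145.5000) = -0.3113. V = [p*·133.7400 + (1−p*)·179.0300]/1.07 = 149.2582. B = V − Δ·S = 209.6449.
Self-financing check: at every node Δ·S+B equals the discounted successor values.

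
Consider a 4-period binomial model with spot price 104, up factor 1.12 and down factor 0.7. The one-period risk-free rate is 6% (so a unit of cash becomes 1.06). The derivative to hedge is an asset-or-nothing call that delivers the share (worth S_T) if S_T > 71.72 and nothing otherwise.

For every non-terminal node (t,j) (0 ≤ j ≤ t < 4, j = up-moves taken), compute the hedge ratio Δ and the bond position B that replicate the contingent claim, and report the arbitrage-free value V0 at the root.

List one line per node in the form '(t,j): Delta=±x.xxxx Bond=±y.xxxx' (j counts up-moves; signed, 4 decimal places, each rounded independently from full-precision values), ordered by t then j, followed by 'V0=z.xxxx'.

(0,0): Delta=1.3619 Bond=-42.5148
(1,0): Delta=2.1873 Bond=-105.1533
(1,1): Delta=1.2759 Bond=-35.0511
(2,0): Delta=0.0000 Bond=0.0000
(2,1): Delta=2.4151 Bond=-130.0396
(2,2): Delta=1.1572 Bond=-21.6733
(3,0): Delta=0.0000 Bond=0.0000
(3,1): Delta=0.0000 Bond=0.0000
(3,2): Delta=2.6667 Bond=-160.8157
(3,3): Delta=1.0000 Bond=0.0000
V0=99.1203

Under the risk-neutral measure, an up-move has probability p* = (R−d)/(u−d) = 0.8571 and values discount at R = 1.06.
Terminal payoffs: V(4,0)=0.0000, V(4,1)=0.0000, V(4,2)=0.0000, V(4,3)=102.2788, V(4,4)=163.6460
Node (3,0) S=35.6720: V=(p*·0.0000+(1−p*)·0.0000)/1.06=0.0000; Δ=(0.0000−0.0000)/(39.9526−24.9704)=0.0000; B=V−Δ·S=0.0000
Node (3,1) S=57.0752: V=(p*·0.0000+(1−p*)·0.0000)/1.06=0.0000; Δ=(0.0000−0.0000)/(63.9242−39.9526)=0.0000; B=V−Δ·S=0.0000
Node (3,2) S=91.3203: V=(p*·102.2788+(1−p*)·0.0000)/1.06=82.7052; Δ=(102.2788−0.0000)/(102.2788−63.9242)=2.6667; B=V−Δ·S=-160.8157
Node (3,3) S=146.1125: V=(p*·163.6460+(1−p*)·102.2788)/1.06=146.1125; Δ=(163.6460−102.2788)/(163.6460−102.2788)=1.0000; B=V−Δ·S=0.0000
Node (2,0) S=50.9600: V=(p*·0.0000+(1−p*)·0.0000)/1.06=0.0000; Δ=(0.0000−0.0000)/(57.0752−35.6720)=0.0000; B=V−Δ·S=0.0000
Node (2,1) S=81.5360: V=(p*·82.7052+(1−p*)·0.0000)/1.06=66.8775; Δ=(82.7052−0.0000)/(91.3203−57.0752)=2.4151; B=V−Δ·S=-130.0396
Node (2,2) S=130.4576: V=(p*·146.1125+(1−p*)·82.7052)/1.06=129.2965; Δ=(146.1125−82.7052)/(146.1125−91.3203)=1.1572; B=V−Δ·S=-21.6733
Node (1,0) S=72.8000: V=(p*·66.8775+(1−p*)·0.0000)/1.06=54.0789; Δ=(66.8775−0.0000)/(81.5360−50.9600)=2.1873; B=V−Δ·S=-105.1533
Node (1,1) S=116.4800: V=(p*·129.2965+(1−p*)·66.8775)/1.06=113.5656; Δ=(129.2965−66.8775)/(130.4576−81.5360)=1.2759; B=V−Δ·S=-35.0511
Node (0,0) S=104.0000: V=(p*·113.5656+(1−p*)·54.0789)/1.06=99.1203; Δ=(113.5656−54.0789)/(116.4800−72.8000)=1.3619; B=V−Δ·S=-42.5148
Check: Δ(0,0)·S0 + B(0,0) = 99.1203 = V0.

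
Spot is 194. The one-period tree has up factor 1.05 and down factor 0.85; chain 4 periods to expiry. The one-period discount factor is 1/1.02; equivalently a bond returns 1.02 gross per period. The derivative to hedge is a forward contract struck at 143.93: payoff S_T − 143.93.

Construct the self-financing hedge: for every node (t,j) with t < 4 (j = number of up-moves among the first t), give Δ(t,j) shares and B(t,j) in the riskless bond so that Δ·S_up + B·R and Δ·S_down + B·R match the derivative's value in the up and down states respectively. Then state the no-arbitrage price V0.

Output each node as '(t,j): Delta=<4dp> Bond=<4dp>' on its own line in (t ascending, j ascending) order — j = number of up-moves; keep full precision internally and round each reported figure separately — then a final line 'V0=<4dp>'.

No-arbitrage ⇒ martingale measure with p* = (R−d)/(u−d) = 0.8500.
Terminal values V(4,·): V(4,0)=-42.6608, V(4,1)=-18.8327, V(4,2)=10.6019, V(4,3)=46.9624, V(4,4)=91.8782
(3,0): S=119.1402. Δ = (V_up−V_dn)/(S_up−S_dn) = (-18.8327−-42.6608)/(125.0973−101.2692) = 1.0000. V = [p*·-18.8327 + (1−p*)·-42.6608]/1.02 = -21.9676. B = V − Δ·S = -141.1078.
(3,1): S=147.1732. Δ = (V_up−V_dn)/(S_up−S_dn) = (10.6019−-18.8327)/(154.5319−125.0973) = 1.0000. V = [p*·10.6019 + (1−p*)·-18.8327]/1.02 = 6.0654. B = V − Δ·S = -141.1078.
(3,2): S=181.8023. Δ = (V_up−V_dn)/(S_up−S_dn) = (46.9624−10.6019)/(190.8924−154.5319) = 1.0000. V = [p*·46.9624 + (1−p*)·10.6019]/1.02 = 40.6944. B = V − Δ·S = -141.1078.
(3,3): S=224.5793. Δ = (V_up−V_dn)/(S_up−S_dn) = (91.8782−46.9624)/(235.8082−190.8924) = 1.0000. V = [p*·91.8782 + (1−p*)·46.9624]/1.02 = 83.4714. B = V − Δ·S = -141.1078.
(2,0): S=140.1650. Δ = (V_up−V_dn)/(S_up−S_dn) = (6.0654−-21.9676)/(147.1732−119.1402) = 1.0000. V = [p*·6.0654 + (1−p*)·-21.9676]/1.02 = 1.8240. B = V − Δ·S = -138.3410.
(2,1): S=173.1450. Δ = (V_up−V_dn)/(S_up−S_dn) = (40.6944−6.0654)/(181.8023−147.1732) = 1.0000. V = [p*·40.6944 + (1−p*)·6.0654]/1.02 = 34.8040. B = V − Δ·S = -138.3410.
(2,2): S=213.8850. Δ = (V_up−V_dn)/(S_up−S_dn) = (83.4714−40.6944)/(224.5793−181.8023) = 1.0000. V = [p*·83.4714 + (1−p*)·40.6944]/1.02 = 75.5440. B = V − Δ·S = -138.3410.
(1,0): S=164.9000. Δ = (V_up−V_dn)/(S_up−S_dn) = (34.8040−1.8240)/(173.1450−140.1650) = 1.0000. V = [p*·34.8040 + (1−p*)·1.8240]/1.02 = 29.2715. B = V − Δ·S = -135.6285.
(1,1): S=203.7000. Δ = (V_up−V_dn)/(S_up−S_dn) = (75.5440−34.8040)/(213.8850−173.1450) = 1.0000. V = [p*·75.5440 + (1−p*)·34.8040]/1.02 = 68.0715. B = V − Δ·S = -135.6285.
(0,0): S=194.0000. Δ = (V_up−V_dn)/(S_up−S_dn) = (68.0715−29.2715)/(203.7000−164.9000) = 1.0000. V = [p*·68.0715 + (1−p*)·29.2715]/1.02 = 61.0309. B = V − Δ·S = -132.9691.
Self-financing check: at every node Δ·S+B equals the discounted successor values.

(0,0): Delta=1.0000 Bond=-132.9691
(1,0): Delta=1.0000 Bond=-135.6285
(1,1): Delta=1.0000 Bond=-135.6285
(2,0): Delta=1.0000 Bond=-138.3410
(2,1): Delta=1.0000 Bond=-138.3410
(2,2): Delta=1.0000 Bond=-138.3410
(3,0): Delta=1.0000 Bond=-141.1078
(3,1): Delta=1.0000 Bond=-141.1078
(3,2): Delta=1.0000 Bond=-141.1078
(3,3): Delta=1.0000 Bond=-141.1078
V0=61.0309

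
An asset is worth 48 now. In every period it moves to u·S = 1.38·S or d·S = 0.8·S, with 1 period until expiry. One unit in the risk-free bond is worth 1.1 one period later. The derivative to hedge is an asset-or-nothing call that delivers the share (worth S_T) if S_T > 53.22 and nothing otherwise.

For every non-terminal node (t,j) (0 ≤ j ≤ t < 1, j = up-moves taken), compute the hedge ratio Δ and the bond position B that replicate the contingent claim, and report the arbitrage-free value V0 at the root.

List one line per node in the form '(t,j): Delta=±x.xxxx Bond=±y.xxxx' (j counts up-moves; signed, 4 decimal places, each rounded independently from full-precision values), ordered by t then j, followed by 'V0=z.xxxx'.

(0,0): Delta=2.3793 Bond=-83.0596
V0=31.1473

Risk-neutral probability p* = (R−d)/(u−d) = (1.1−0.8)/(1.38−0.8) = 0.5172.
At expiry t=1: V(1,0)=0.0000, V(1,1)=66.2400
Node (0,0) S=48.0000: V=(p*·66.2400+(1−p*)·0.0000)/1.1=31.1473; Δ=(66.2400−0.0000)/(66.2400−38.4000)=2.3793; B=V−Δ·S=-83.0596
The time-0 hedge costs 31.1473, which is the no-arbitrage price.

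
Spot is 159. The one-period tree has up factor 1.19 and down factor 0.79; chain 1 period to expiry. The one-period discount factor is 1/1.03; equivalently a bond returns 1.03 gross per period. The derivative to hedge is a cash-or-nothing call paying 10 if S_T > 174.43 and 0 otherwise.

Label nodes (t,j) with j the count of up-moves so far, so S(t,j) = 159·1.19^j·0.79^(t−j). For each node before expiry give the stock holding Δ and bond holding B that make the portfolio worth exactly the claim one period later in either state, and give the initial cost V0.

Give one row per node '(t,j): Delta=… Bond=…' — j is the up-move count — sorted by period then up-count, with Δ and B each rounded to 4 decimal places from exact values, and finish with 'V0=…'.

(0,0): Delta=0.1572 Bond=-19.1748
V0=5.8252

Under the risk-neutral measure, an up-move has probability p* = (R−d)/(u−d) = 0.6000 and values discount at R = 1.03.
Payoff layer (t=1): V(1,0)=0.0000, V(1,1)=10.0000
(0,0): S=159.0000. Δ = (V_up−V_dn)/(S_up−S_dn) = (10.0000−0.0000)/(189.2100−125.6100) = 0.1572. V = [p*·10.0000 + (1−p*)·0.0000]/1.03 = 5.8252. B = V − Δ·S = -19.1748.
Root portfolio cost Δ·159+B reproduces V0=5.8252.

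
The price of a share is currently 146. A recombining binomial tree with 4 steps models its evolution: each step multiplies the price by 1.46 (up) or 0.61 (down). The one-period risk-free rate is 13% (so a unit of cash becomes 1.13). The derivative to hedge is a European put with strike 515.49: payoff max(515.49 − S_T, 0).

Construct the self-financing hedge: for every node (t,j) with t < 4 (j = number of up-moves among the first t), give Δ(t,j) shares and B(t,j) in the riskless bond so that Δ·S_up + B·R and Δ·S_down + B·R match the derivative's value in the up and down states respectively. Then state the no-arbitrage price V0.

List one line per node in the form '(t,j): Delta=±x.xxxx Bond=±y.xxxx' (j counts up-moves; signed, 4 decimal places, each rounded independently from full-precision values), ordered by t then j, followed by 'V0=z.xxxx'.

(0,0): Delta=-0.8109 Bond=301.2558
(1,0): Delta=-1.0000 Bond=357.2604
(1,1): Delta=-0.7608 Bond=329.7313
(2,0): Delta=-1.0000 Bond=403.7043
(2,1): Delta=-1.0000 Bond=403.7043
(2,2): Delta=-0.6973 Bond=352.8549
(3,0): Delta=-1.0000 Bond=456.1858
(3,1): Delta=-1.0000 Bond=456.1858
(3,2): Delta=-1.0000 Bond=456.1858
(3,3): Delta=-0.6171 Bond=362.2611
V0=182.8646

No-arbitrage ⇒ martingale measure with p* = (R−d)/(u−d) = 0.6118.
Terminal payoffs: V(4,0)=495.2751, V(4,1)=467.1067, V(4,2)=399.6874, V(4,3)=238.3232, V(4,4)=0.0000
(3,0): S=33.1392. Δ = (V_up−V_dn)/(S_up−S_dn) = (467.1067−495.2751)/(48.3833−20.2149) = -1.0000. V = [p*·467.1067 + (1−p*)·495.2751]/1.13 = 423.0466. B = V − Δ·S = 456.1858.
(3,1): S=79.3168. Δ = (V_up−V_dn)/(S_up−S_dn) = (399.6874−467.1067)/(115.8026−48.3833) = -1.0000. V = [p*·399.6874 + (1−p*)·467.1067]/1.13 = 376.8690. B = V − Δ·S = 456.1858.
(3,2): S=189.8403. Δ = (V_up−V_dn)/(S_up−S_dn) = (238.3232−399.6874)/(277.1668−115.8026) = -1.0000. V = [p*·238.3232 + (1−p*)·399.6874]/1.13 = 266.3455. B = V − Δ·S = 456.1858.
(3,3): S=454.3719. Δ = (V_up−V_dn)/(S_up−S_dn) = (0.0000−238.3232)/(663.3829−277.1668) = -0.6171. V = [p*·0.0000 + (1−p*)·238.3232]/1.13 = 81.8809. B = V − Δ·S = 362.2611.
(2,0): S=54.3266. Δ = (V_up−V_dn)/(S_up−S_dn) = (376.8690−423.0466)/(79.3168−33.1392) = -1.0000. V = [p*·376.8690 + (1−p*)·423.0466]/1.13 = 349.3777. B = V − Δ·S = 403.7043.
(2,1): S=130.0276. Δ = (V_up−V_dn)/(S_up−S_dn) = (266.3455−376.8690)/(189.8403−79.3168) = -1.0000. V = [p*·266.3455 + (1−p*)·376.8690]/1.13 = 273.6767. B = V − Δ·S = 403.7043.
(2,2): S=311.2136. Δ = (V_up−V_dn)/(S_up−S_dn) = (81.8809−266.3455)/(454.3719−189.8403) = -0.6973. V = [p*·81.8809 + (1−p*)·266.3455]/1.13 = 135.8377. B = V − Δ·S = 352.8549.
(1,0): S=89.0600. Δ = (V_up−V_dn)/(S_up−S_dn) = (273.6767−349.3777)/(130.0276−54.3266) = -1.0000. V = [p*·273.6767 + (1−p*)·349.3777]/1.13 = 268.2004. B = V − Δ·S = 357.2604.
(1,1): S=213.1600. Δ = (V_up−V_dn)/(S_up−S_dn) = (135.8377−273.6767)/(311.2136−130.0276) = -0.7608. V = [p*·135.8377 + (1−p*)·273.6767]/1.13 = 167.5678. B = V − Δ·S = 329.7313.
(0,0): S=146.0000. Δ = (V_up−V_dn)/(S_up−S_dn) = (167.5678−268.2004)/(213.1600−89.0600) = -0.8109. V = [p*·167.5678 + (1−p*)·268.2004]/1.13 = 182.8646. B = V − Δ·S = 301.2558.
The time-0 hedge costs 182.8646, which is the no-arbitrage price.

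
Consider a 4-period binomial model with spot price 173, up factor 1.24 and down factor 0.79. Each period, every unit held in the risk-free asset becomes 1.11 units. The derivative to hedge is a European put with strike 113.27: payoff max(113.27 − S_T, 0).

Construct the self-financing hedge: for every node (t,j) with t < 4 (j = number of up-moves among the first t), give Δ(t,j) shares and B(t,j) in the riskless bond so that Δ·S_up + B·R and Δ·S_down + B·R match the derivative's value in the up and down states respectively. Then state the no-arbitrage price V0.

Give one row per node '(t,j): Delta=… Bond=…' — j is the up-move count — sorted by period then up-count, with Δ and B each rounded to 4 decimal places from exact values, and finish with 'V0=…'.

(0,0): Delta=-0.0212 Bond=4.2238
(1,0): Delta=-0.0830 Bond=13.1235
(1,1): Delta=-0.0053 Bond=1.2617
(2,0): Delta=-0.3045 Bond=38.4913
(2,1): Delta=-0.0256 Bond=4.8478
(2,2): Delta=0.0000 Bond=0.0000
(3,0): Delta=-1.0000 Bond=102.0450
(3,1): Delta=-0.1245 Bond=18.6267
(3,2): Delta=0.0000 Bond=0.0000
(3,3): Delta=0.0000 Bond=0.0000
V0=0.5495

Under the risk-neutral measure, an up-move has probability p* = (R−d)/(u−d) = 0.7111 and values discount at R = 1.11.
Terminal values V(4,·): V(4,0)=45.8864, V(4,1)=7.5033, V(4,2)=0.0000, V(4,3)=0.0000, V(4,4)=0.0000
  t=3,j=0: stock 85.2957 → up 105.7667 (V=7.5033), down 67.3836 (V=45.8864). Price 16.7493; hedge Δ=-1.0000, bond B=102.0450.
  t=3,j=1: stock 133.8819 → up 166.0136 (V=0.0000), down 105.7667 (V=7.5033). Price 1.9528; hedge Δ=-0.1245, bond B=18.6267.
  t=3,j=2: stock 210.1438 → up 260.5783 (V=0.0000), down 166.0136 (V=0.0000). Price 0.0000; hedge Δ=0.0000, bond B=0.0000.
  t=3,j=3: stock 329.8460 → up 409.0090 (V=0.0000), down 260.5783 (V=0.0000). Price 0.0000; hedge Δ=0.0000, bond B=0.0000.
  t=2,j=0: stock 107.9693 → up 133.8819 (V=1.9528), down 85.2957 (V=16.7493). Price 5.6102; hedge Δ=-0.3045, bond B=38.4913.
  t=2,j=1: stock 169.4708 → up 210.1438 (V=0.0000), down 133.8819 (V=1.9528). Price 0.5082; hedge Δ=-0.0256, bond B=4.8478.
  t=2,j=2: stock 266.0048 → up 329.8460 (V=0.0000), down 210.1438 (V=0.0000). Price 0.0000; hedge Δ=0.0000, bond B=0.0000.
  t=1,j=0: stock 136.6700 → up 169.4708 (V=0.5082), down 107.9693 (V=5.6102). Price 1.7857; hedge Δ=-0.0830, bond B=13.1235.
  t=1,j=1: stock 214.5200 → up 266.0048 (V=0.0000), down 169.4708 (V=0.5082). Price 0.1323; hedge Δ=-0.0053, bond B=1.2617.
  t=0,j=0: stock 173.0000 → up 214.5200 (V=0.1323), down 136.6700 (V=1.7857). Price 0.5495; hedge Δ=-0.0212, bond B=4.2238.
Self-financing check: at every node Δ·S+B equals the discounted successor values.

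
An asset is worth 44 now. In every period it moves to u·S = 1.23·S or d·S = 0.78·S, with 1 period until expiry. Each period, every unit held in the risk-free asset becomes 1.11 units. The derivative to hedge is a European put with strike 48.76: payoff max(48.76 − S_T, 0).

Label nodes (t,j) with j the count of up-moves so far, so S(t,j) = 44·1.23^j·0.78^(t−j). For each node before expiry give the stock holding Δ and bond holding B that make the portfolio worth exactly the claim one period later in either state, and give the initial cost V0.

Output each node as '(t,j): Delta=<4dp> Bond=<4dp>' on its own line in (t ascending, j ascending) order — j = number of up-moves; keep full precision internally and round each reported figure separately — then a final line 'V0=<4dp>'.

Risk-neutral probability p* = (R−d)/(u−d) = (1.11−0.78)/(1.23−0.78) = 0.7333.
Payoff layer (t=1): V(1,0)=14.4400, V(1,1)=0.0000
  t=0,j=0: stock 44.0000 → up 54.1200 (V=0.0000), down 34.3200 (V=14.4400). Price 3.4691; hedge Δ=-0.7293, bond B=35.5580.
Each (Δ,B) replicates both successor values, so the strategy is self-financing and V0 is arbitrage-free.

(0,0): Delta=-0.7293 Bond=35.5580
V0=3.4691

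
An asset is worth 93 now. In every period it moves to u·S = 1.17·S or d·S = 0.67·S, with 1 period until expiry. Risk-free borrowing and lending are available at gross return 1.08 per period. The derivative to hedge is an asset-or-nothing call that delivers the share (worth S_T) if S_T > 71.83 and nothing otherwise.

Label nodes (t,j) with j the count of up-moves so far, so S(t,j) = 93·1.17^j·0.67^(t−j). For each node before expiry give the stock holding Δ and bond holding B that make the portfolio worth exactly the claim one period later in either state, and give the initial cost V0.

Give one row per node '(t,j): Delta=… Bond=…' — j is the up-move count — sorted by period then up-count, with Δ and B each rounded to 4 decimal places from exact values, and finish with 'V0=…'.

(0,0): Delta=2.3400 Bond=-135.0050
V0=82.6150

Since d<R<u, set p* = (R−d)/(u−d) = 0.8200; price each node as the discounted p*-expectation of its children.
At expiry t=1: V(1,0)=0.0000, V(1,1)=108.8100
(0,0): S=93.0000. Δ = (V_up−V_dn)/(S_up−S_dn) = (108.8100−0.0000)/(108.8100−62.3100) = 2.3400. V = [p*·108.8100 + (1−p*)·0.0000]/1.08 = 82.6150. B = V − Δ·S = -135.0050.
Self-financing check: at every node Δ·S+B equals the discounted successor values.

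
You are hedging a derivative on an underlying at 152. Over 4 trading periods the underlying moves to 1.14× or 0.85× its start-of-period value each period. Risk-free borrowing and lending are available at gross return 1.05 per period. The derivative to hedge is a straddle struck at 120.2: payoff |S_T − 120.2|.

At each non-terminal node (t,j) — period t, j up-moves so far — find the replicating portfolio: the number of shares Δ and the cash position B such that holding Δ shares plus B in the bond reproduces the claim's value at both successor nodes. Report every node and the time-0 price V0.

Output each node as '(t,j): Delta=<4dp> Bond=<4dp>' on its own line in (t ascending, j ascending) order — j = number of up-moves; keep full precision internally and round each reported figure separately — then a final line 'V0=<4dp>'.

(0,0): Delta=0.8606 Bond=-75.2103
(1,0): Delta=0.5881 Bond=-43.7580
(1,1): Delta=0.9521 Bond=-94.8166
(2,0): Delta=-0.0710 Bond=26.4378
(2,1): Delta=0.8092 Bond=-78.5185
(2,2): Delta=1.0000 Bond=-109.0249
(3,0): Delta=-1.0000 Bond=114.4762
(3,1): Delta=0.2407 Bond=-11.2628
(3,2): Delta=1.0000 Bond=-114.4762
(3,3): Delta=1.0000 Bond=-114.4762
V0=55.6049

Since d<R<u, set p* = (R−d)/(u−d) = 0.6897; price each node as the discounted p*-expectation of its children.
Terminal values V(4,·): V(4,0)=40.8551, V(4,1)=13.7844, V(4,2)=22.5221, V(4,3)=71.2155, V(4,4)=136.5219
  t=3,j=0: stock 93.3470 → up 106.4156 (V=13.7844), down 79.3449 (V=40.8551). Price 21.1292; hedge Δ=-1.0000, bond B=114.4762.
  t=3,j=1: stock 125.1948 → up 142.7221 (V=22.5221), down 106.4156 (V=13.7844). Price 18.8670; hedge Δ=0.2407, bond B=-11.2628.
  t=3,j=2: stock 167.9083 → up 191.4155 (V=71.2155), down 142.7221 (V=22.5221). Price 53.4321; hedge Δ=1.0000, bond B=-114.4762.
  t=3,j=3: stock 225.1947 → up 256.7219 (V=136.5219), down 191.4155 (V=71.2155). Price 110.7185; hedge Δ=1.0000, bond B=-114.4762.
  t=2,j=0: stock 109.8200 → up 125.1948 (V=18.8670), down 93.3470 (V=21.1292). Price 18.6372; hedge Δ=-0.0710, bond B=26.4378.
  t=2,j=1: stock 147.2880 → up 167.9083 (V=53.4321), down 125.1948 (V=18.8670). Price 40.6715; hedge Δ=0.8092, bond B=-78.5185.
  t=2,j=2: stock 197.5392 → up 225.1947 (V=110.7185), down 167.9083 (V=53.4321). Price 88.5143; hedge Δ=1.0000, bond B=-109.0249.
  t=1,j=0: stock 129.2000 → up 147.2880 (V=40.6715), down 109.8200 (V=18.6372). Price 32.2221; hedge Δ=0.5881, bond B=-43.7580.
  t=1,j=1: stock 173.2800 → up 197.5392 (V=88.5143), down 147.2880 (V=40.6715). Price 70.1586; hedge Δ=0.9521, bond B=-94.8166.
  t=0,j=0: stock 152.0000 → up 173.2800 (V=70.1586), down 129.2000 (V=32.2221). Price 55.6049; hedge Δ=0.8606, bond B=-75.2103.
Root portfolio cost Δ·152+B reproduces V0=55.6049.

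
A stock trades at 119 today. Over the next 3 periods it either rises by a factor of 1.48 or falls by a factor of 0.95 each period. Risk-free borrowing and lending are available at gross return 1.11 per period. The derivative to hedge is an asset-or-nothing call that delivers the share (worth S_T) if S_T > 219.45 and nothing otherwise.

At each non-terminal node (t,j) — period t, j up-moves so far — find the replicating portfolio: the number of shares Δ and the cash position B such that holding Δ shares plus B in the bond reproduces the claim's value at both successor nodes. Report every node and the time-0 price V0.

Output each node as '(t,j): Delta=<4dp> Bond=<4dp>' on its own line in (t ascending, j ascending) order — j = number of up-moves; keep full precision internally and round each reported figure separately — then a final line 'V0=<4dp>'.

No-arbitrage ⇒ martingale measure with p* = (R−d)/(u−d) = 0.3019.
Payoff layer (t=3): V(3,0)=0.0000, V(3,1)=0.0000, V(3,2)=247.6247, V(3,3)=385.7732
(2,0): S=107.3975. Δ = (V_up−V_dn)/(S_up−S_dn) = (0.0000−0.0000)/(158.9483−102.0276) = 0.0000. V = [p*·0.0000 + (1−p*)·0.0000]/1.11 = 0.0000. B = V − Δ·S = 0.0000.
(2,1): S=167.3140. Δ = (V_up−V_dn)/(S_up−S_dn) = (247.6247−0.0000)/(247.6247−158.9483) = 2.7925. V = [p*·247.6247 + (1−p*)·0.0000]/1.11 = 67.3465. B = V − Δ·S = -399.8699.
(2,2): S=260.6576. Δ = (V_up−V_dn)/(S_up−S_dn) = (385.7732−247.6247)/(385.7732−247.6247) = 1.0000. V = [p*·385.7732 + (1−p*)·247.6247]/1.11 = 260.6576. B = V − Δ·S = 0.0000.
(1,0): S=113.0500. Δ = (V_up−V_dn)/(S_up−S_dn) = (67.3465−0.0000)/(167.3140−107.3975) = 1.1240. V = [p*·67.3465 + (1−p*)·0.0000]/1.11 = 18.3162. B = V − Δ·S = -108.7527.
(1,1): S=176.1200. Δ = (V_up−V_dn)/(S_up−S_dn) = (260.6576−67.3465)/(260.6576−167.3140) = 2.0710. V = [p*·260.6576 + (1−p*)·67.3465]/1.11 = 113.2474. B = V − Δ·S = -251.4905.
(0,0): S=119.0000. Δ = (V_up−V_dn)/(S_up−S_dn) = (113.2474−18.3162)/(176.1200−113.0500) = 1.5052. V = [p*·113.2474 + (1−p*)·18.3162]/1.11 = 42.3195. B = V − Δ·S = -136.7958.
Check: Δ(0,0)·S0 + B(0,0) = 42.3195 = V0.

(0,0): Delta=1.5052 Bond=-136.7958
(1,0): Delta=1.1240 Bond=-108.7527
(1,1): Delta=2.0710 Bond=-251.4905
(2,0): Delta=0.0000 Bond=0.0000
(2,1): Delta=2.7925 Bond=-399.8699
(2,2): Delta=1.0000 Bond=0.0000
V0=42.3195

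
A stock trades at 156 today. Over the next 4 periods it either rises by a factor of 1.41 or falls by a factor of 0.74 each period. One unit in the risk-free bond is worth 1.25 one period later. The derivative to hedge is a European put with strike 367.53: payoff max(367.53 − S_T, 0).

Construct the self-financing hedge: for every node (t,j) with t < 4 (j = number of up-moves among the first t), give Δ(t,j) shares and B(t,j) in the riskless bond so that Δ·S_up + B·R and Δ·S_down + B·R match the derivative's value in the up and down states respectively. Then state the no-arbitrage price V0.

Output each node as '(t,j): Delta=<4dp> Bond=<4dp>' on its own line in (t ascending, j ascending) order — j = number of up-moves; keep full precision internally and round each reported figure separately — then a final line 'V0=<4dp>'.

(0,0): Delta=-0.4619 Bond=100.8446
(1,0): Delta=-1.0000 Bond=188.1754
(1,1): Delta=-0.3733 Bond=106.5673
(2,0): Delta=-1.0000 Bond=235.2192
(2,1): Delta=-1.0000 Bond=235.2192
(2,2): Delta=-0.2701 Bond=101.2060
(3,0): Delta=-1.0000 Bond=294.0240
(3,1): Delta=-1.0000 Bond=294.0240
(3,2): Delta=-1.0000 Bond=294.0240
(3,3): Delta=-0.1499 Bond=73.9533
V0=28.7900

No-arbitrage ⇒ martingale measure with p* = (R−d)/(u−d) = 0.7612.
Terminal values V(4,·): V(4,0)=320.7509, V(4,1)=278.3969, V(4,2)=197.6954, V(4,3)=43.9262, V(4,4)=0.0000
(3,0): S=63.2149. Δ = (V_up−V_dn)/(S_up−S_dn) = (278.3969−320.7509)/(89.1331−46.7791) = -1.0000. V = [p*·278.3969 + (1−p*)·320.7509]/1.25 = 230.8091. B = V − Δ·S = 294.0240.
(3,1): S=120.4501. Δ = (V_up−V_dn)/(S_up−S_dn) = (197.6954−278.3969)/(169.8346−89.1331) = -1.0000. V = [p*·197.6954 + (1−p*)·278.3969]/1.25 = 173.5739. B = V − Δ·S = 294.0240.
(3,2): S=229.5063. Δ = (V_up−V_dn)/(S_up−S_dn) = (43.9262−197.6954)/(323.6038−169.8346) = -1.0000. V = [p*·43.9262 + (1−p*)·197.6954]/1.25 = 64.5177. B = V − Δ·S = 294.0240.
(3,3): S=437.3025. Δ = (V_up−V_dn)/(S_up−S_dn) = (0.0000−43.9262)/(616.5965−323.6038) = -0.1499. V = [p*·0.0000 + (1−p*)·43.9262]/1.25 = 8.3919. B = V − Δ·S = 73.9533.
(2,0): S=85.4256. Δ = (V_up−V_dn)/(S_up−S_dn) = (173.5739−230.8091)/(120.4501−63.2149) = -1.0000. V = [p*·173.5739 + (1−p*)·230.8091]/1.25 = 149.7936. B = V − Δ·S = 235.2192.
(2,1): S=162.7704. Δ = (V_up−V_dn)/(S_up−S_dn) = (64.5177−173.5739)/(229.5063−120.4501) = -1.0000. V = [p*·64.5177 + (1−p*)·173.5739]/1.25 = 72.4488. B = V − Δ·S = 235.2192.
(2,2): S=310.1436. Δ = (V_up−V_dn)/(S_up−S_dn) = (8.3919−64.5177)/(437.3025−229.5063) = -0.2701. V = [p*·8.3919 + (1−p*)·64.5177]/1.25 = 17.4360. B = V − Δ·S = 101.2060.
(1,0): S=115.4400. Δ = (V_up−V_dn)/(S_up−S_dn) = (72.4488−149.7936)/(162.7704−85.4256) = -1.0000. V = [p*·72.4488 + (1−p*)·149.7936]/1.25 = 72.7354. B = V − Δ·S = 188.1754.
(1,1): S=219.9600. Δ = (V_up−V_dn)/(S_up−S_dn) = (17.4360−72.4488)/(310.1436−162.7704) = -0.3733. V = [p*·17.4360 + (1−p*)·72.4488]/1.25 = 24.4587. B = V − Δ·S = 106.5673.
(0,0): S=156.0000. Δ = (V_up−V_dn)/(S_up−S_dn) = (24.4587−72.7354)/(219.9600−115.4400) = -0.4619. V = [p*·24.4587 + (1−p*)·72.7354]/1.25 = 28.7900. B = V − Δ·S = 100.8446.
Each (Δ,B) replicates both successor values, so the strategy is self-financing and V0 is arbitrage-free.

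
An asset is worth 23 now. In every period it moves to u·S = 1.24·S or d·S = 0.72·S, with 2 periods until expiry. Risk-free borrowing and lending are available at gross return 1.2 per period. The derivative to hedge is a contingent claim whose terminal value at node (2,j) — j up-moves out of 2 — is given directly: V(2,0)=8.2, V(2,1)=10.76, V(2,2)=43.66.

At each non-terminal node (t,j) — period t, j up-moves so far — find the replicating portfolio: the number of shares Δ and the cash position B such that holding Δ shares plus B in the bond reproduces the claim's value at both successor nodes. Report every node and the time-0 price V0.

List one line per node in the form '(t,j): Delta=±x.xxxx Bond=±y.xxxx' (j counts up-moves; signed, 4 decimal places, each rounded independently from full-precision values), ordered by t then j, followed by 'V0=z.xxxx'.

(0,0): Delta=2.1297 Bond=-22.0551
(1,0): Delta=0.2973 Bond=3.8795
(1,1): Delta=2.2184 Bond=-28.9949
V0=26.9292

Under the risk-neutral measure, an up-move has probability p* = (R−d)/(u−d) = 0.9231 and values discount at R = 1.2.
Terminal payoffs: V(2,0)=8.2000, V(2,1)=10.7600, V(2,2)=43.6600
(1,0): S=16.5600. Δ = (V_up−V_dn)/(S_up−S_dn) = (10.7600−8.2000)/(20.5344−11.9232) = 0.2973. V = [p*·10.7600 + (1−p*)·8.2000]/1.2 = 8.8026. B = V − Δ·S = 3.8795.
(1,1): S=28.5200. Δ = (V_up−V_dn)/(S_up−S_dn) = (43.6600−10.7600)/(35.3648−20.5344) = 2.2184. V = [p*·43.6600 + (1−p*)·10.7600]/1.2 = 34.2744. B = V − Δ·S = -28.9949.
(0,0): S=23.0000. Δ = (V_up−V_dn)/(S_up−S_dn) = (34.2744−8.8026)/(28.5200−16.5600) = 2.1297. V = [p*·34.2744 + (1−p*)·8.8026]/1.2 = 26.9292. B = V − Δ·S = -22.0551.
Check: Δ(0,0)·S0 + B(0,0) = 26.9292 = V0.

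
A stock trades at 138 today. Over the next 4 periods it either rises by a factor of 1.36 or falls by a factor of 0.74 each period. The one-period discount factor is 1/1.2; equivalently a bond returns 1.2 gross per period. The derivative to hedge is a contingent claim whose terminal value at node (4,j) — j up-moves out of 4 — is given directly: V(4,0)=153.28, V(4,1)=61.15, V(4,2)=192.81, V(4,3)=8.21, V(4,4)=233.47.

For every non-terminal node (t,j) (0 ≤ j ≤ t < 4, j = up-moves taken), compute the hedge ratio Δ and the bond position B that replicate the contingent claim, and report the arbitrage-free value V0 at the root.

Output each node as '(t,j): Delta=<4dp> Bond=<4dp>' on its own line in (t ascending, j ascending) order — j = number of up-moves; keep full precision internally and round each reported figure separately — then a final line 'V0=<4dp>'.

(0,0): Delta=0.2114 Bond=28.8917
(1,0): Delta=-0.6289 Bond=120.4816
(1,1): Delta=0.3705 Bond=4.8226
(2,0): Delta=1.3145 Bond=-2.2826
(2,1): Delta=-0.9967 Bond=195.6599
(2,2): Delta=0.6292 Bond=-60.2556
(3,0): Delta=-2.6573 Bond=219.3680
(3,1): Delta=2.0662 Bond=-79.9938
(3,2): Delta=-1.5763 Bond=344.2825
(3,3): Delta=1.0466 Bond=-217.2073
V0=58.0706

Risk-neutral probability p* = (R−d)/(u−d) = (1.2−0.74)/(1.36−0.74) = 0.7419.
Terminal values V(4,·): V(4,0)=153.2800, V(4,1)=61.1500, V(4,2)=192.8100, V(4,3)=8.2100, V(4,4)=233.4700
(3,0): S=55.9209. Δ = (V_up−V_dn)/(S_up−S_dn) = (61.1500−153.2800)/(76.0524−41.3815) = -2.6573. V = [p*·61.1500 + (1−p*)·153.2800]/1.2 = 70.7712. B = V − Δ·S = 219.3680.
(3,1): S=102.7736. Δ = (V_up−V_dn)/(S_up−S_dn) = (192.8100−61.1500)/(139.7721−76.0524) = 2.0662. V = [p*·192.8100 + (1−p*)·61.1500]/1.2 = 132.3610. B = V − Δ·S = -79.9938.
(3,2): S=188.8812. Δ = (V_up−V_dn)/(S_up−S_dn) = (8.2100−192.8100)/(256.8784−139.7721) = -1.5763. V = [p*·8.2100 + (1−p*)·192.8100]/1.2 = 46.5406. B = V − Δ·S = 344.2825.
(3,3): S=347.1329. Δ = (V_up−V_dn)/(S_up−S_dn) = (233.4700−8.2100)/(472.1008−256.8784) = 1.0466. V = [p*·233.4700 + (1−p*)·8.2100]/1.2 = 146.1153. B = V − Δ·S = -217.2073.
(2,0): S=75.5688. Δ = (V_up−V_dn)/(S_up−S_dn) = (132.3610−70.7712)/(102.7736−55.9209) = 1.3145. V = [p*·132.3610 + (1−p*)·70.7712]/1.2 = 97.0557. B = V − Δ·S = -2.2826.
(2,1): S=138.8832. Δ = (V_up−V_dn)/(S_up−S_dn) = (46.5406−132.3610)/(188.8812−102.7736) = -0.9967. V = [p*·46.5406 + (1−p*)·132.3610]/1.2 = 57.2398. B = V − Δ·S = 195.6599.
(2,2): S=255.2448. Δ = (V_up−V_dn)/(S_up−S_dn) = (146.1153−46.5406)/(347.1329−188.8812) = 0.6292. V = [p*·146.1153 + (1−p*)·46.5406]/1.2 = 100.3488. B = V − Δ·S = -60.2556.
(1,0): S=102.1200. Δ = (V_up−V_dn)/(S_up−S_dn) = (57.2398−97.0557)/(138.8832−75.5688) = -0.6289. V = [p*·57.2398 + (1−p*)·97.0557]/1.2 = 56.2624. B = V − Δ·S = 120.4816.
(1,1): S=187.6800. Δ = (V_up−V_dn)/(S_up−S_dn) = (100.3488−57.2398)/(255.2448−138.8832) = 0.3705. V = [p*·100.3488 + (1−p*)·57.2398]/1.2 = 74.3533. B = V − Δ·S = 4.8226.
(0,0): S=138.0000. Δ = (V_up−V_dn)/(S_up−S_dn) = (74.3533−56.2624)/(187.6800−102.1200) = 0.2114. V = [p*·74.3533 + (1−p*)·56.2624]/1.2 = 58.0706. B = V − Δ·S = 28.8917.
Self-financing check: at every node Δ·S+B equals the discounted successor values.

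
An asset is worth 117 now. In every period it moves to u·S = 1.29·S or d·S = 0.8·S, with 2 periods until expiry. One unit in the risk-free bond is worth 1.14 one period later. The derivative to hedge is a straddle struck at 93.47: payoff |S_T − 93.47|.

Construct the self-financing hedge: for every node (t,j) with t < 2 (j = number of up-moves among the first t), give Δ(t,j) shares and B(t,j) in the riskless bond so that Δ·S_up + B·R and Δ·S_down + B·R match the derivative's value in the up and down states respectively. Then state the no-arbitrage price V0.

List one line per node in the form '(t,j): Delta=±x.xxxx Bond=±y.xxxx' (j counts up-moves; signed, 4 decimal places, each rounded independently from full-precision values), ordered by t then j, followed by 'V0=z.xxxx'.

Under the risk-neutral measure, an up-move has probability p* = (R−d)/(u−d) = 0.6939 and values discount at R = 1.14.
Terminal values V(2,·): V(2,0)=18.5900, V(2,1)=27.2740, V(2,2)=101.2297
  t=1,j=0: stock 93.6000 → up 120.7440 (V=27.2740), down 74.8800 (V=18.5900). Price 21.5927; hedge Δ=0.1893, bond B=3.8702.
  t=1,j=1: stock 150.9300 → up 194.6997 (V=101.2297), down 120.7440 (V=27.2740). Price 68.9388; hedge Δ=1.0000, bond B=-81.9912.
  t=0,j=0: stock 117.0000 → up 150.9300 (V=68.9388), down 93.6000 (V=21.5927). Price 47.7588; hedge Δ=0.8259, bond B=-48.8659.
Each (Δ,B) replicates both successor values, so the strategy is self-financing and V0 is arbitrage-free.

(0,0): Delta=0.8259 Bond=-48.8659
(1,0): Delta=0.1893 Bond=3.8702
(1,1): Delta=1.0000 Bond=-81.9912
V0=47.7588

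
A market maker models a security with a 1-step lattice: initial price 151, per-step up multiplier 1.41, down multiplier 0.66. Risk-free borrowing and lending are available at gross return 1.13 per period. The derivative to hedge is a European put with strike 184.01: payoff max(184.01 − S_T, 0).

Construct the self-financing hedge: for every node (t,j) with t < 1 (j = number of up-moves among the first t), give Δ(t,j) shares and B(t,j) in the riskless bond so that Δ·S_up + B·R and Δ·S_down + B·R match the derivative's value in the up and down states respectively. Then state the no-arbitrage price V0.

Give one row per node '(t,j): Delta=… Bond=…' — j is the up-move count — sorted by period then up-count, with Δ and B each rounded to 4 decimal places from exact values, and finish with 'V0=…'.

(0,0): Delta=-0.7448 Bond=140.3345
V0=27.8678

Risk-neutral probability p* = (R−d)/(u−d) = (1.13−0.66)/(1.41−0.66) = 0.6267.
Terminal payoffs: V(1,0)=84.3500, V(1,1)=0.0000
Node (0,0) S=151.0000: V=(p*·0.0000+(1−p*)·84.3500)/1.13=27.8678; Δ=(0.0000−84.3500)/(212.9100−99.6600)=-0.7448; B=V−Δ·S=140.3345
The time-0 hedge costs 27.8678, which is the no-arbitrage price.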